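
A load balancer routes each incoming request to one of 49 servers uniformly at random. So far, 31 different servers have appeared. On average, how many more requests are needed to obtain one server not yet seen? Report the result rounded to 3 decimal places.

Each request yields a new server with probability (49-31)/49 = 18/49, so the wait is geometric with mean 49/18.
E = 49/18 = 2.7222.

2.722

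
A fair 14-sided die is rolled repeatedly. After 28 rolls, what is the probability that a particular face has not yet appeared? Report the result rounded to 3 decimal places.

Each roll misses the fixed face with probability (14-1)/14 = 13/14, independently.
P(still missing after 28) = (13/14)^28 = 0.1256.

0.126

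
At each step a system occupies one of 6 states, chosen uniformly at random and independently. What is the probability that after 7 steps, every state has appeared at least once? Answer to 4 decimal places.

By inclusion–exclusion over which states are missing,
P(all seen) = Σ_{j=0}^{6} (-1)^j C(6,j)((6-j)/6)^7
= 1.00000 - 1.67449 + 0.87791 - 0.15625 + 0.00686 - 0.00002 + 0.00000
= 0.05401.

0.0540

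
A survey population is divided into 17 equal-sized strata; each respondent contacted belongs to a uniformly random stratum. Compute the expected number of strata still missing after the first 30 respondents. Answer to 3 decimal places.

For each stratum, P(unseen after 30) = (16/17)^30 = 0.1622.
By linearity of expectation, E[unseen] = 17·(16/17)^30 = 2.7579.

2.758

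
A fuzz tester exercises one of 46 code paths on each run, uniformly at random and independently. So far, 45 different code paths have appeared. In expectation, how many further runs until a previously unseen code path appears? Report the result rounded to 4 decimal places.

The number of runs until the next new code path is geometric with success probability 1/46, so its mean is 46/1.
E = 46/1 = 46.00000.

46.0000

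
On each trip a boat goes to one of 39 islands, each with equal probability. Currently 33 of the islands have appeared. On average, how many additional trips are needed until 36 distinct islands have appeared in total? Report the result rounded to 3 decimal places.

24.050

With k distinct islands already seen, the next new one takes an expected 39/(39-k) trips.
Sum over k = 33,...,35: E = 39/6 + 39/5 + 39/4 = 24.0500.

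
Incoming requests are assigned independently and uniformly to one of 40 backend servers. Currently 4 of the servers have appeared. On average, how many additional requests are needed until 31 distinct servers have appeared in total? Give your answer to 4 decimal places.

53.8236

From k distinct to k+1 distinct takes on average 40/(40-k) requests.
Sum over k = 4,...,30: E = 40/36 + 40/35 + 40/34 + ... + 40/11 + 40/10 = 53.82364.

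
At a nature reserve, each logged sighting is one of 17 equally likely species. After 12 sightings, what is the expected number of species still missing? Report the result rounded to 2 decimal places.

8.21

For each species, P(unseen after 12) = (16/17)^12 = 0.483.
By linearity of expectation, E[unseen] = 17·(16/17)^12 = 8.213.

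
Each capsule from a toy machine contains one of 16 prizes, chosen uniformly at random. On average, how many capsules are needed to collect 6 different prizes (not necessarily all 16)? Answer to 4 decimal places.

7.2282

With k distinct prizes already seen, the next new one arrives after an expected 16/(16-k) capsules.
Sum over k = 0,...,5: E = 16/16 + 16/15 + 16/14 + 16/13 + 16/12 + 16/11 = 7.22817.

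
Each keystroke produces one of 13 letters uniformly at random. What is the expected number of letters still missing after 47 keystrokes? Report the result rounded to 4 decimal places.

0.3021

For each letter, P(unseen after 47) = (12/13)^47 = 0.02324.
By linearity of expectation, E[unseen] = 13·(12/13)^47 = 0.30208.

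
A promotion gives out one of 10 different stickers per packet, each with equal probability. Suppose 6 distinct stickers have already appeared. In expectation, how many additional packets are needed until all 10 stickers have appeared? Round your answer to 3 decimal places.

20.833

With k distinct stickers already seen, the next new one takes an expected 10/(10-k) packets.
Sum over k = 6,...,9: E = 10/4 + 10/3 + 10/2 + 10/1 = 20.8333.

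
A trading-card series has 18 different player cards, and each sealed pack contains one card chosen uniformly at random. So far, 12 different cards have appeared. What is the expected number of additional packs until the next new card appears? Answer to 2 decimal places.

Each pack yields a new card with probability (18-12)/18 = 6/18, so the wait is geometric with mean 18/6.
E = 18/6 = 3.000.

3.00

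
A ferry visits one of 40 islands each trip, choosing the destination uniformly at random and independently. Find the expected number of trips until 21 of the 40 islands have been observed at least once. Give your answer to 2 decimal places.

Going from k to k+1 distinct takes a geometric number of trips with mean 40/(40-k).
Sum over k = 0,...,20: E = 40/40 + 40/39 + 40/38 + ... + 40/21 + 40/20 = 29.232.

29.23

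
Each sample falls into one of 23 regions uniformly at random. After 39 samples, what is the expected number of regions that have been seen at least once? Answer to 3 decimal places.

For each region, P(seen in 39 samples) = 1 - (22/23)^39 = 0.8234.
By linearity of expectation, E[distinct seen] = 23·(1 - (22/23)^39) = 18.9372.

18.937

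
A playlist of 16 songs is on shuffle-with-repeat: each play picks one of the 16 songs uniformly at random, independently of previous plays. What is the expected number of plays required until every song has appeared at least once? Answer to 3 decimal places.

After k distinct songs have appeared, the next play gives a new one with probability (16-k)/16, so the expected wait for the (k+1)-th is 16/(16-k).
E[T] = 16/16 + 16/15 + 16/14 + ... + 16/2 + 16/1 = 16·H_{16}.
H_{16} = 3.3807, so E[T] = 54.0917.

54.092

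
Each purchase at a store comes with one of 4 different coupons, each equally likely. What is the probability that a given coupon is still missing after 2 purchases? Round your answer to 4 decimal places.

On each purchase the fixed coupon fails to appear with probability 3/4.
P(still missing after 2) = (3/4)^2 = 0.56250.

0.5625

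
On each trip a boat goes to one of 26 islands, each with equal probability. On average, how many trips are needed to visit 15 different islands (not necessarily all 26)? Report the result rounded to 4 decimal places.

Going from k to k+1 distinct takes a geometric number of trips with mean 26/(26-k).
Sum over k = 0,...,14: E = 26/26 + 26/25 + 26/24 + ... + 26/13 + 26/12 = 21.69810.

21.6981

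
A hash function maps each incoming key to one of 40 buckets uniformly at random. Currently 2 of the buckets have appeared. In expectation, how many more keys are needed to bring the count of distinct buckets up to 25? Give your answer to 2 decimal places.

36.39

The wait to go from k to k+1 distinct buckets is geometric with mean 40/(40-k).
Sum over k = 2,...,24: E = 40/38 + 40/37 + 40/36 + ... + 40/17 + 40/16 = 36.387.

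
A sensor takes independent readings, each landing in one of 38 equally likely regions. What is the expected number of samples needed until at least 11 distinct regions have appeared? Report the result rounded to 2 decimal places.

12.78

With k distinct regions already seen, the next new one arrives after an expected 38/(38-k) samples.
Sum over k = 0,...,10: E = 38/38 + 38/37 + 38/36 + ... + 38/29 + 38/28 = 12.785.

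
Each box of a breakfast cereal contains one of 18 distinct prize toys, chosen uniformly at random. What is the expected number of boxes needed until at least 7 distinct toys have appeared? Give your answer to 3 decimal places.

8.554

Going from k to k+1 distinct takes a geometric number of boxes with mean 18/(18-k).
Sum over k = 0,...,6: E = 18/18 + 18/17 + 18/16 + ... + 18/13 + 18/12 = 8.5542.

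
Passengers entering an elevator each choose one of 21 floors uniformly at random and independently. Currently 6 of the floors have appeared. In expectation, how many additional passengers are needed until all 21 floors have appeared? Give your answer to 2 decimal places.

From k distinct to k+1 distinct takes on average 21/(21-k) passengers.
Sum over k = 6,...,20: E = 21/15 + 21/14 + 21/13 + ... + 21/2 + 21/1 = 69.683.

69.68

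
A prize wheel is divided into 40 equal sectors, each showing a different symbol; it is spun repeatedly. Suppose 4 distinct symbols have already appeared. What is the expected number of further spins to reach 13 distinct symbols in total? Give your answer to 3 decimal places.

11.324

With k distinct symbols already seen, the next new one takes an expected 40/(40-k) spins.
Sum over k = 4,...,12: E = 40/36 + 40/35 + 40/34 + ... + 40/29 + 40/28 = 11.3241.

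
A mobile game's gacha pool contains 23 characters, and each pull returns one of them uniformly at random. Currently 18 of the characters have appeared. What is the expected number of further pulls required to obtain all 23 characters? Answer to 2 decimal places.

52.52

From k distinct to k+1 distinct takes on average 23/(23-k) pulls.
Sum over k = 18,...,22: E = 23/5 + 23/4 + 23/3 + 23/2 + 23/1 = 52.517.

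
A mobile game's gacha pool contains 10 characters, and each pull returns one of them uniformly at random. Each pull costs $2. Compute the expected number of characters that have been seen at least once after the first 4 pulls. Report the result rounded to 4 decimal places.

For each character, P(seen in 4 pulls) = 1 - (9/10)^4 = 0.34390.
By linearity of expectation, E[distinct seen] = 10·(1 - (9/10)^4) = 3.43900.

3.4390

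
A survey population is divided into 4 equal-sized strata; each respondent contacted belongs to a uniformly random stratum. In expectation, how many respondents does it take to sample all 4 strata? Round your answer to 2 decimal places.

8.33

After k distinct strata have appeared, the next respondent gives a new one with probability (4-k)/4, so the expected wait for the (k+1)-th is 4/(4-k).
E[T] = 4/4 + 4/3 + 4/2 + 4/1 = 4·H_{4}.
H_{4} = 2.083, so E[T] = 8.333.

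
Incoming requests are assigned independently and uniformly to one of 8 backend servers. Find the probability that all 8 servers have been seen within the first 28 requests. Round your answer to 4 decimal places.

Let A_i be the event that server i is missing after 28 requests. By inclusion–exclusion on the A_i,
P(all seen) = Σ_{j=0}^{8} (-1)^j C(8,j)((8-j)/8)^28
= 1.00000 - 0.19025 + 0.00889 - 0.00011 + 0.00000 - 0.00000 + 0.00000 - 0.00000 + 0.00000
= 0.81854.

0.8185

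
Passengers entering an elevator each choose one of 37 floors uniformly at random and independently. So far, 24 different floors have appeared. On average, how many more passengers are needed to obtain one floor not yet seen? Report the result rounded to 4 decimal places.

Each passenger yields a new floor with probability (37-24)/37 = 13/37, so the wait is geometric with mean 37/13.
E = 37/13 = 2.84615.

2.8462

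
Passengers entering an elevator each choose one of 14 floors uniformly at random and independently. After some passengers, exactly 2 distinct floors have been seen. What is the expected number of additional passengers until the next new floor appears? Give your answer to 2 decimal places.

1.17

Each passenger yields a new floor with probability (14-2)/14 = 12/14, so the wait is geometric with mean 14/12.
E = 14/12 = 1.167.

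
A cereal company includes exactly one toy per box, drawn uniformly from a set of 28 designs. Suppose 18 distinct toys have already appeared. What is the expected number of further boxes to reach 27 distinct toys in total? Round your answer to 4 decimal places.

54.0111

The wait to go from k to k+1 distinct toys is geometric with mean 28/(28-k).
Sum over k = 18,...,26: E = 28/10 + 28/9 + 28/8 + ... + 28/3 + 28/2 = 54.01111.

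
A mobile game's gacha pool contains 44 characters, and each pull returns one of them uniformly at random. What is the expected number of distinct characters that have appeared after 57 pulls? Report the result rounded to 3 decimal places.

32.133

For each character, P(seen in 57 pulls) = 1 - (43/44)^57 = 0.7303.
By linearity of expectation, E[distinct seen] = 44·(1 - (43/44)^57) = 32.1327.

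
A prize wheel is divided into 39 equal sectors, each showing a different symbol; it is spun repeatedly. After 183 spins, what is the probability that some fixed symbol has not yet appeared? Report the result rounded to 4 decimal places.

Each spin misses the fixed symbol with probability (39-1)/39 = 38/39, independently.
P(still missing after 183) = (38/39)^183 = 0.00862.

0.0086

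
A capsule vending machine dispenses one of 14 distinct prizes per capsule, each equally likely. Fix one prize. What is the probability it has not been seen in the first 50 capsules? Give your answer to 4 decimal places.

On each capsule the fixed prize fails to appear with probability 13/14.
P(still missing after 50) = (13/14)^50 = 0.02459.

0.0246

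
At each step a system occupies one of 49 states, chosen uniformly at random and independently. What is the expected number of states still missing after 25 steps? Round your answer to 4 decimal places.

For each state, P(unseen after 25) = (48/49)^25 = 0.59721.
By linearity of expectation, E[unseen] = 49·(48/49)^25 = 29.26342.

29.2634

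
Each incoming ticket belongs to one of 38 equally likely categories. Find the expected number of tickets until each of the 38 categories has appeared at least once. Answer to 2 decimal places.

After k distinct categories have appeared, the next ticket gives a new one with probability (38-k)/38, so the expected wait for the (k+1)-th is 38/(38-k).
E[T] = 38/38 + 38/37 + 38/36 + ... + 38/2 + 38/1 = 38·H_{38}.
H_{38} = 4.228, so E[T] = 160.660.

160.66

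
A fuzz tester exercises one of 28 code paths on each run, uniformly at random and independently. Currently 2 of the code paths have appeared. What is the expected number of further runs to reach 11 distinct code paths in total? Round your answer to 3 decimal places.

The wait to go from k to k+1 distinct code paths is geometric with mean 28/(28-k).
Sum over k = 2,...,10: E = 28/26 + 28/25 + 28/24 + ... + 28/19 + 28/18 = 11.6163.

11.616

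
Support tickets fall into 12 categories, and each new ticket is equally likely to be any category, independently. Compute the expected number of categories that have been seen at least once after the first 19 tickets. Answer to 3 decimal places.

9.703

For each category, P(seen in 19 tickets) = 1 - (11/12)^19 = 0.8086.
By linearity of expectation, E[distinct seen] = 12·(1 - (11/12)^19) = 9.7028.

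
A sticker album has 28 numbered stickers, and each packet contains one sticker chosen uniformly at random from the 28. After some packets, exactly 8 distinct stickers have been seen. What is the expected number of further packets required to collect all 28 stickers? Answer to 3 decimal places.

The wait to go from k to k+1 distinct stickers is geometric with mean 28/(28-k).
Sum over k = 8,...,27: E = 28/20 + 28/19 + 28/18 + ... + 28/2 + 28/1 = 100.7367.

100.737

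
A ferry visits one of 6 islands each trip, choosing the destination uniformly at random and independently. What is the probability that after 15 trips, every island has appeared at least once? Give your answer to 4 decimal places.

0.6442

Let A_i be the event that island i is missing after 15 trips. By inclusion–exclusion on the A_i,
P(all seen) = Σ_{j=0}^{6} (-1)^j C(6,j)((6-j)/6)^15
= 1.00000 - 0.38943 + 0.03425 - 0.00061 + 0.00000 - 0.00000 + 0.00000
= 0.64421.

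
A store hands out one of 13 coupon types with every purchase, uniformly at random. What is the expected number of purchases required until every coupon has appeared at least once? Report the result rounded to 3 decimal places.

41.342

After k distinct coupons have appeared, the next purchase gives a new one with probability (13-k)/13, so the expected wait for the (k+1)-th is 13/(13-k).
E[T] = 13/13 + 13/12 + 13/11 + ... + 13/2 + 13/1 = 13·H_{13}.
H_{13} = 3.1801, so E[T] = 41.3417.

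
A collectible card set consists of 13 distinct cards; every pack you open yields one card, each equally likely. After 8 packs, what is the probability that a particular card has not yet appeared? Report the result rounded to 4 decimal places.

0.5271

On each pack the fixed card fails to appear with probability 12/13.
P(still missing after 8) = (12/13)^8 = 0.52711.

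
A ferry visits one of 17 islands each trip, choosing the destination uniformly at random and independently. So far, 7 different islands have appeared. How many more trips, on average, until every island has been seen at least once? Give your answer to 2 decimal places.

49.79

With k distinct islands already seen, the next new one takes an expected 17/(17-k) trips.
Sum over k = 7,...,16: E = 17/10 + 17/9 + 17/8 + ... + 17/2 + 17/1 = 49.792.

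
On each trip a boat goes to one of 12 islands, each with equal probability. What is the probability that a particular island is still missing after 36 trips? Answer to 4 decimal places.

On each trip the fixed island fails to appear with probability 11/12.
P(still missing after 36) = (11/12)^36 = 0.04361.

0.0436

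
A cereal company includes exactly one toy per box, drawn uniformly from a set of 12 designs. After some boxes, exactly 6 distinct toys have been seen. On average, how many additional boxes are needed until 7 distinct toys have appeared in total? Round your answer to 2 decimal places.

2.00

From k distinct to k+1 distinct takes on average 12/(12-k) boxes.
Only the k = 6 term is needed: E = 12/6 = 2.000.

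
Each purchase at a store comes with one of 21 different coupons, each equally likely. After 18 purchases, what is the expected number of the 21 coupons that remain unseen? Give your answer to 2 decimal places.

8.73

For each coupon, P(unseen after 18) = (20/21)^18 = 0.416.
By linearity of expectation, E[unseen] = 21·(20/21)^18 = 8.726.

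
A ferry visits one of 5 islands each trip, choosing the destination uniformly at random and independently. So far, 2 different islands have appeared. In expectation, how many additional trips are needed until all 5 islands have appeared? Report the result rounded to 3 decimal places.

The wait to go from k to k+1 distinct islands is geometric with mean 5/(5-k).
Sum over k = 2,...,4: E = 5/3 + 5/2 + 5/1 = 9.1667.

9.167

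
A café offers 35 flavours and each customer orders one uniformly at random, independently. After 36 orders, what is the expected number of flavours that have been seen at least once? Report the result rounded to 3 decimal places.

22.673

For each flavour, P(seen in 36 orders) = 1 - (34/35)^36 = 0.6478.
By linearity of expectation, E[distinct seen] = 35·(1 - (34/35)^36) = 22.6729.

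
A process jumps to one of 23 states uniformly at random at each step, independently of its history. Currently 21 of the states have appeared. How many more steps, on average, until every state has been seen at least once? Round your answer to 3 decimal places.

34.500

With k distinct states already seen, the next new one takes an expected 23/(23-k) steps.
Sum over k = 21,...,22: E = 23/2 + 23/1 = 34.5000.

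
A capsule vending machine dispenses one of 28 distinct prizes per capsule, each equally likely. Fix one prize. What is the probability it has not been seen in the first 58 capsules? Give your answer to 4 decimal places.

On each capsule the fixed prize fails to appear with probability 27/28.
P(still missing after 58) = (27/28)^58 = 0.12132.

0.1213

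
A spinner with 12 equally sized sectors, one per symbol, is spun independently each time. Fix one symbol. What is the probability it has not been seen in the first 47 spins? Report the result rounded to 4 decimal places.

Each spin misses the fixed symbol with probability (12-1)/12 = 11/12, independently.
P(still missing after 47) = (11/12)^47 = 0.01675.

0.0167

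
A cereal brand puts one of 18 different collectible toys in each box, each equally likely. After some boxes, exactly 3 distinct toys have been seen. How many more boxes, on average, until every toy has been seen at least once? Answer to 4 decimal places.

59.7281

With k distinct toys already seen, the next new one takes an expected 18/(18-k) boxes.
Sum over k = 3,...,17: E = 18/15 + 18/14 + 18/13 + ... + 18/2 + 18/1 = 59.72812.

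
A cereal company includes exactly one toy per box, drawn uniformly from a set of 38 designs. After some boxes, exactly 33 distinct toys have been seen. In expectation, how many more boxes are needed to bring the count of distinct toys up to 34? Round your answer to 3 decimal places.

7.600

From k distinct to k+1 distinct takes on average 38/(38-k) boxes.
Only the k = 33 term is needed: E = 38/5 = 7.6000.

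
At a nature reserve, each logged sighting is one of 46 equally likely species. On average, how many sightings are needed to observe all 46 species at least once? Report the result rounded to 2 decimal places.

203.17

After k distinct species have appeared, the next sighting gives a new one with probability (46-k)/46, so the expected wait for the (k+1)-th is 46/(46-k).
E[T] = 46/46 + 46/45 + 46/44 + ... + 46/2 + 46/1 = 46·H_{46}.
H_{46} = 4.417, so E[T] = 203.168.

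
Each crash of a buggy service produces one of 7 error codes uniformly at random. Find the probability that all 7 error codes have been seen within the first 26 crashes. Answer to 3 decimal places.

0.876

By inclusion–exclusion over which error codes are missing,
P(all seen) = Σ_{j=0}^{7} (-1)^j C(7,j)((7-j)/7)^26
= 1.0000 - 0.1272 + 0.0033 - 0.0000 + 0.0000 - 0.0000 + 0.0000 - 0.0000
= 0.8761.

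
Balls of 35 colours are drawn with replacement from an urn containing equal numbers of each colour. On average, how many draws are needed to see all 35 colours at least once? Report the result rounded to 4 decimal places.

145.1373

Split into phases: going from k distinct to k+1 distinct takes on average 35/(35-k) draws.
E[T] = 35/35 + 35/34 + 35/33 + ... + 35/2 + 35/1 = 35·H_{35}.
H_{35} = 4.14678, so E[T] = 145.13735.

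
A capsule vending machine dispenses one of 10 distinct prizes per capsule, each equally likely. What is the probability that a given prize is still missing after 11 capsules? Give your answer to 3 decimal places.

Each capsule misses the fixed prize with probability (10-1)/10 = 9/10, independently.
P(still missing after 11) = (9/10)^11 = 0.3138.

0.314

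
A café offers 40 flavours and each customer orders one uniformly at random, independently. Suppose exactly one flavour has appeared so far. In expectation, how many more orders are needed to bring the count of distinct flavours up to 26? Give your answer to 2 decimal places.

40.08

The wait to go from k to k+1 distinct flavours is geometric with mean 40/(40-k).
Sum over k = 1,...,25: E = 40/39 + 40/38 + 40/37 + ... + 40/16 + 40/15 = 40.079.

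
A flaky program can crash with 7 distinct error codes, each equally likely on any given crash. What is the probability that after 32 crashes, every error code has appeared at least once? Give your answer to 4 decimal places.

0.9500

Let A_i be the event that error code i is missing after 32 crashes. By inclusion–exclusion on the A_i,
P(all seen) = Σ_{j=0}^{7} (-1)^j C(7,j)((7-j)/7)^32
= 1.00000 - 0.05044 + 0.00044 - 0.00000 + 0.00000 - 0.00000 + 0.00000 - 0.00000
= 0.95000.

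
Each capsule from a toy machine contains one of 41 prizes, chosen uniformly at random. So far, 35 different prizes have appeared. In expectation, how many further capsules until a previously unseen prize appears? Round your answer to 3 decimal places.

Each capsule yields a new prize with probability (41-35)/41 = 6/41, so the wait is geometric with mean 41/6.
E = 41/6 = 6.8333.

6.833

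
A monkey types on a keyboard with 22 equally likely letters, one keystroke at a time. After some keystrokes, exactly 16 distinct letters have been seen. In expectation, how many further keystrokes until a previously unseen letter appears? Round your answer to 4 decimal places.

3.6667

The number of keystrokes until the next new letter is geometric with success probability 6/22, so its mean is 22/6.
E = 22/6 = 3.66667.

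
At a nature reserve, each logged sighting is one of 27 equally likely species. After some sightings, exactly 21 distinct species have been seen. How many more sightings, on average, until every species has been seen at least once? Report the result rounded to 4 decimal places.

66.1500

With k distinct species already seen, the next new one takes an expected 27/(27-k) sightings.
Sum over k = 21,...,26: E = 27/6 + 27/5 + 27/4 + 27/3 + 27/2 + 27/1 = 66.15000.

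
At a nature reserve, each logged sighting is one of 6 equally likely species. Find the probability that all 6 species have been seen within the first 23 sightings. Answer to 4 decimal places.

Let A_i be the event that species i is missing after 23 sightings. By inclusion–exclusion on the A_i,
P(all seen) = Σ_{j=0}^{6} (-1)^j C(6,j)((6-j)/6)^23
= 1.00000 - 0.09057 + 0.00134 - 0.00000 + 0.00000 - 0.00000 + 0.00000
= 0.91076.

0.9108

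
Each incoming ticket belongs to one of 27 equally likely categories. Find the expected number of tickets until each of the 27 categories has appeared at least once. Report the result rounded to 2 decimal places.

Split into phases: going from k distinct to k+1 distinct takes on average 27/(27-k) tickets.
E[T] = 27/27 + 27/26 + 27/25 + ... + 27/2 + 27/1 = 27·H_{27}.
H_{27} = 3.891, so E[T] = 105.069.

105.07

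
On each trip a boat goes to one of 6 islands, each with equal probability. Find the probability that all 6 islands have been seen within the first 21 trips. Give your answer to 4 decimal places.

0.8726

Let A_i be the event that island i is missing after 21 trips. By inclusion–exclusion on the A_i,
P(all seen) = Σ_{j=0}^{6} (-1)^j C(6,j)((6-j)/6)^21
= 1.00000 - 0.13042 + 0.00301 - 0.00001 + 0.00000 - 0.00000 + 0.00000
= 0.87258.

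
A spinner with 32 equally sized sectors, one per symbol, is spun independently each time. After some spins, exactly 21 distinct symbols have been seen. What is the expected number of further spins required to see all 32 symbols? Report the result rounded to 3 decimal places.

The wait to go from k to k+1 distinct symbols is geometric with mean 32/(32-k).
Sum over k = 21,...,31: E = 32/11 + 32/10 + 32/9 + ... + 32/2 + 32/1 = 96.6361.

96.636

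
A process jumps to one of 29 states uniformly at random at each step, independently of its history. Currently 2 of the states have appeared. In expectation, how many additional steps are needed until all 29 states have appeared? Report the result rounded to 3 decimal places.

112.852

The wait to go from k to k+1 distinct states is geometric with mean 29/(29-k).
Sum over k = 2,...,28: E = 29/27 + 29/26 + 29/25 + ... + 29/2 + 29/1 = 112.8522.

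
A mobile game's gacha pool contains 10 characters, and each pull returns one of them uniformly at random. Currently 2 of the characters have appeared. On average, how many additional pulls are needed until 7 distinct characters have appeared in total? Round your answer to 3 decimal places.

The wait to go from k to k+1 distinct characters is geometric with mean 10/(10-k).
Sum over k = 2,...,6: E = 10/8 + 10/7 + 10/6 + 10/5 + 10/4 = 8.8452.

8.845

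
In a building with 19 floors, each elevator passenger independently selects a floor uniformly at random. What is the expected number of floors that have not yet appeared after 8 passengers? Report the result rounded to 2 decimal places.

For each floor, P(unseen after 8) = (18/19)^8 = 0.649.
By linearity of expectation, E[unseen] = 19·(18/19)^8 = 12.328.

12.33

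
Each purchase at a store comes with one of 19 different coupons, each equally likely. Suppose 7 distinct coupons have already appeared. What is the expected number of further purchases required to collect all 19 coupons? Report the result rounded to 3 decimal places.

With k distinct coupons already seen, the next new one takes an expected 19/(19-k) purchases.
Sum over k = 7,...,18: E = 19/12 + 19/11 + 19/10 + ... + 19/2 + 19/1 = 58.9610.

58.961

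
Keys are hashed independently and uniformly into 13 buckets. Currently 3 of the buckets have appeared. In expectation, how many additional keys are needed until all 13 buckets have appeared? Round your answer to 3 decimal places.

38.077

From k distinct to k+1 distinct takes on average 13/(13-k) keys.
Sum over k = 3,...,12: E = 13/10 + 13/9 + 13/8 + ... + 13/2 + 13/1 = 38.0766.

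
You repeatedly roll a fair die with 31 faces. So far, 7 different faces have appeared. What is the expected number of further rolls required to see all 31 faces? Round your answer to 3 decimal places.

117.055

From k distinct to k+1 distinct takes on average 31/(31-k) rolls.
Sum over k = 7,...,30: E = 31/24 + 31/23 + 31/22 + ... + 31/2 + 31/1 = 117.0547.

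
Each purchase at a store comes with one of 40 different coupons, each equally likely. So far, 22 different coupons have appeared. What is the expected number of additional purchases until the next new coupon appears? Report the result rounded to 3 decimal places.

2.222

Each purchase yields a new coupon with probability (40-22)/40 = 18/40, so the wait is geometric with mean 40/18.
E = 40/18 = 2.2222.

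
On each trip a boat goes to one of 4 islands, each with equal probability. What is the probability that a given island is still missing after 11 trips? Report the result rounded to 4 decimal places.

On each trip the fixed island fails to appear with probability 3/4.
P(still missing after 11) = (3/4)^11 = 0.04224.

0.0422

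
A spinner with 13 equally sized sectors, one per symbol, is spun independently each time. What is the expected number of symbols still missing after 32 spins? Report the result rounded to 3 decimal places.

For each symbol, P(unseen after 32) = (12/13)^32 = 0.0772.
By linearity of expectation, E[unseen] = 13·(12/13)^32 = 1.0036.

1.004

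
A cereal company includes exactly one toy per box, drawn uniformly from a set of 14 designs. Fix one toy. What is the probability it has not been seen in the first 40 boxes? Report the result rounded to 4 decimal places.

0.0516

On each box the fixed toy fails to appear with probability 13/14.
P(still missing after 40) = (13/14)^40 = 0.05160.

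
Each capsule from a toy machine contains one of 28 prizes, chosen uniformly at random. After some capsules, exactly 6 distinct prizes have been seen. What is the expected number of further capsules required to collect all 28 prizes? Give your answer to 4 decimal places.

103.3428

From k distinct to k+1 distinct takes on average 28/(28-k) capsules.
Sum over k = 6,...,27: E = 28/22 + 28/21 + 28/20 + ... + 28/2 + 28/1 = 103.34277.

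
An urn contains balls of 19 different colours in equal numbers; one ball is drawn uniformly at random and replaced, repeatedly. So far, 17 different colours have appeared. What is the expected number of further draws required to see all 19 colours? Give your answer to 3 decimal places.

28.500

The wait to go from k to k+1 distinct colours is geometric with mean 19/(19-k).
Sum over k = 17,...,18: E = 19/2 + 19/1 = 28.5000.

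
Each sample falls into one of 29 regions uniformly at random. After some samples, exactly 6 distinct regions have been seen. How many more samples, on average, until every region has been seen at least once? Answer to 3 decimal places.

108.294

The wait to go from k to k+1 distinct regions is geometric with mean 29/(29-k).
Sum over k = 6,...,28: E = 29/23 + 29/22 + 29/21 + ... + 29/2 + 29/1 = 108.2945.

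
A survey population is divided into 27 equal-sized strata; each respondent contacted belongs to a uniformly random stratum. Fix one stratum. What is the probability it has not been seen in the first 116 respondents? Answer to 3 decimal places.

On each respondent the fixed stratum fails to appear with probability 26/27.
P(still missing after 116) = (26/27)^116 = 0.0126.

0.013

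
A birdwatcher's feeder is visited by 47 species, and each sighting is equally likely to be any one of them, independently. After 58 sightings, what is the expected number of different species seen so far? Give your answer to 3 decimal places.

33.499

For each species, P(seen in 58 sightings) = 1 - (46/47)^58 = 0.7127.
By linearity of expectation, E[distinct seen] = 47·(1 - (46/47)^58) = 33.4987.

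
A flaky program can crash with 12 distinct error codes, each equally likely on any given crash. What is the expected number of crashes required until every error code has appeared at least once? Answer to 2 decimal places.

37.24

After k distinct error codes have appeared, the next crash gives a new one with probability (12-k)/12, so the expected wait for the (k+1)-th is 12/(12-k).
E[T] = 12/12 + 12/11 + 12/10 + ... + 12/2 + 12/1 = 12·H_{12}.
H_{12} = 3.103, so E[T] = 37.239.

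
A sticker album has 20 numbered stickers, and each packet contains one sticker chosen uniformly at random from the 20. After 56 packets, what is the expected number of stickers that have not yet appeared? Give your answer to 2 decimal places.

1.13

For each sticker, P(unseen after 56) = (19/20)^56 = 0.057.
By linearity of expectation, E[unseen] = 20·(19/20)^56 = 1.131.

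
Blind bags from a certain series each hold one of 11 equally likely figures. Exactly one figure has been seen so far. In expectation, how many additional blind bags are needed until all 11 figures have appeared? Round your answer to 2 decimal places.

With k distinct figures already seen, the next new one takes an expected 11/(11-k) blind bags.
Sum over k = 1,...,10: E = 11/10 + 11/9 + 11/8 + ... + 11/2 + 11/1 = 32.219.

32.22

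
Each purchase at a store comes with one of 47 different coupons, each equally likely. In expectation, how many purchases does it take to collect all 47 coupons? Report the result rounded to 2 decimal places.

208.58

Split into phases: going from k distinct to k+1 distinct takes on average 47/(47-k) purchases.
E[T] = 47/47 + 47/46 + 47/45 + ... + 47/2 + 47/1 = 47·H_{47}.
H_{47} = 4.438, so E[T] = 208.584.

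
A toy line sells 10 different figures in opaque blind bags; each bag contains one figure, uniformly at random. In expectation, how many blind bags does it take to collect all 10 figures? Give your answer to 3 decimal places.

29.290

The wait to go from k to k+1 distinct figures is geometric with mean 10/(10-k).
E[T] = 10/10 + 10/9 + 10/8 + ... + 10/2 + 10/1 = 10·H_{10}.
H_{10} = 2.9290, so E[T] = 29.2897.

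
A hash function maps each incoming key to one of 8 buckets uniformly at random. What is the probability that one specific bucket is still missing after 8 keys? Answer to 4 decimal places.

On each key the fixed bucket fails to appear with probability 7/8.
P(still missing after 8) = (7/8)^8 = 0.34361.

0.3436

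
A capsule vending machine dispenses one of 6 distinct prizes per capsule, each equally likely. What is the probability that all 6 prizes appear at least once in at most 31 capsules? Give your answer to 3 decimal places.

By inclusion–exclusion over which prizes are missing,
P(all seen) = Σ_{j=0}^{6} (-1)^j C(6,j)((6-j)/6)^31
= 1.0000 - 0.0211 + 0.0001 - 0.0000 + 0.0000 - 0.0000 + 0.0000
= 0.9790.

0.979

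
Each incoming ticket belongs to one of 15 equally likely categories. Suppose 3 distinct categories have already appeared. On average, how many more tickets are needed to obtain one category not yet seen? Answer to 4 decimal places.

Each ticket yields a new category with probability (15-3)/15 = 12/15, so the wait is geometric with mean 15/12.
E = 15/12 = 1.25000.

1.2500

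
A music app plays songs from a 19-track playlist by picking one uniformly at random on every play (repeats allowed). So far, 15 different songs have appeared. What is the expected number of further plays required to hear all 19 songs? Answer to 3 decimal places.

39.583

From k distinct to k+1 distinct takes on average 19/(19-k) plays.
Sum over k = 15,...,18: E = 19/4 + 19/3 + 19/2 + 19/1 = 39.5833.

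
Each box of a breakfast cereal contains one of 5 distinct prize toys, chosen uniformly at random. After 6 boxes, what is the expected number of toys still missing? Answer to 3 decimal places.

For each toy, P(unseen after 6) = (4/5)^6 = 0.2621.
By linearity of expectation, E[unseen] = 5·(4/5)^6 = 1.3107.

1.311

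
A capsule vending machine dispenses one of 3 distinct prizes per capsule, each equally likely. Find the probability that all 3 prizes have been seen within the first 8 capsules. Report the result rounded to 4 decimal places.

By inclusion–exclusion over which prizes are missing,
P(all seen) = Σ_{j=0}^{3} (-1)^j C(3,j)((3-j)/3)^8
= 1.00000 - 0.11706 + 0.00046 - 0.00000
= 0.88340.

0.8834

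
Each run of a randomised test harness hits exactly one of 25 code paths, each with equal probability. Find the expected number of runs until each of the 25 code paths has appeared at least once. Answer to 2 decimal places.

Split into phases: going from k distinct to k+1 distinct takes on average 25/(25-k) runs.
E[T] = 25/25 + 25/24 + 25/23 + ... + 25/2 + 25/1 = 25·H_{25}.
H_{25} = 3.816, so E[T] = 95.399.

95.40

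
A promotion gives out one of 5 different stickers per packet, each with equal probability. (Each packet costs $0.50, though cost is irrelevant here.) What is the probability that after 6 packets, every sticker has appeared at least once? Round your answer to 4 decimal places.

Let A_i be the event that sticker i is missing after 6 packets. By inclusion–exclusion on the A_i,
P(all seen) = Σ_{j=0}^{5} (-1)^j C(5,j)((5-j)/5)^6
= 1.00000 - 1.31072 + 0.46656 - 0.04096 + 0.00032 - 0.00000
= 0.11520.

0.1152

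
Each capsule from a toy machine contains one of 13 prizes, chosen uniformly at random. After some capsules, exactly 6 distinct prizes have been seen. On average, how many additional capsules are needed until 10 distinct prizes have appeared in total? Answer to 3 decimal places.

From k distinct to k+1 distinct takes on average 13/(13-k) capsules.
Sum over k = 6,...,9: E = 13/7 + 13/6 + 13/5 + 13/4 = 9.8738.

9.874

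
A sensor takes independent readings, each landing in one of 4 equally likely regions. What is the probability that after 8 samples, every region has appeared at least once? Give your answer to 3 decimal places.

0.623

By inclusion–exclusion over which regions are missing,
P(all seen) = Σ_{j=0}^{4} (-1)^j C(4,j)((4-j)/4)^8
= 1.0000 - 0.4005 + 0.0234 - 0.0001 + 0.0000
= 0.6229.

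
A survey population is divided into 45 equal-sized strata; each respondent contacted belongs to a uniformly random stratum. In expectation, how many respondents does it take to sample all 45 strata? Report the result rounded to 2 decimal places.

197.77

The wait to go from k to k+1 distinct strata is geometric with mean 45/(45-k).
E[T] = 45/45 + 45/44 + 45/43 + ... + 45/2 + 45/1 = 45·H_{45}.
H_{45} = 4.395, so E[T] = 197.773.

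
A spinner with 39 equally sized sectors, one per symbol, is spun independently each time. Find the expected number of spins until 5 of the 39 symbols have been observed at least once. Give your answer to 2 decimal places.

5.28

With k distinct symbols already seen, the next new one arrives after an expected 39/(39-k) spins.
Sum over k = 0,...,4: E = 39/39 + 39/38 + 39/37 + 39/36 + 39/35 = 5.278.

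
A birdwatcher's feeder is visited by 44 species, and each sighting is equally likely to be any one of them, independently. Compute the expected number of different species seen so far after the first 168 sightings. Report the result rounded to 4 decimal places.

43.0751

For each species, P(seen in 168 sightings) = 1 - (43/44)^168 = 0.97898.
By linearity of expectation, E[distinct seen] = 44·(1 - (43/44)^168) = 43.07508.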